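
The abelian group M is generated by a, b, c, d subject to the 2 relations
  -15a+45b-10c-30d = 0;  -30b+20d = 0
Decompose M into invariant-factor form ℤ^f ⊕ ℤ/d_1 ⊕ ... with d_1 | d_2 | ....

rank_ℚ(R)=2; free=4−2=2
SNF(R) diag = [5, 10] → torsion [5, 10]

Answer: M ≅ ℤ^2 ⊕ ℤ/5 ⊕ ℤ/10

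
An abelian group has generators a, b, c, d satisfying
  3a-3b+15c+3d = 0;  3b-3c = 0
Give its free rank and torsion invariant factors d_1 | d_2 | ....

rank_ℚ(R)=2; free=4−2=2
SNF(R) diag = [3, 3] → torsion [3, 3]

Answer: M ≅ ℤ^2 ⊕ ℤ/3 ⊕ ℤ/3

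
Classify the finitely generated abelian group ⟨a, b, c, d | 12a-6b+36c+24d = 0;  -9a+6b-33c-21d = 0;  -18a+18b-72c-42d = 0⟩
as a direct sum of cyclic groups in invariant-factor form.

rank_ℚ(R)=3; free=4−3=1
SNF(R) diag = [3, 6, 6] → torsion [3, 6, 6]

Answer: M ≅ ℤ^1 ⊕ ℤ/3 ⊕ ℤ/6 ⊕ ℤ/6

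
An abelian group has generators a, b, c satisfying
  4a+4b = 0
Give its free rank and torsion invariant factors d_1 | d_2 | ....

rank_ℚ(R)=1; free=3−1=2
SNF(R) diag = [4] → torsion [4]

Answer: M ≅ ℤ^2 ⊕ ℤ/4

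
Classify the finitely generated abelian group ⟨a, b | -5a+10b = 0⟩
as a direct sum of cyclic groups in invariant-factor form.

Answer: M ≅ ℤ^1 ⊕ ℤ/5

Derivation:
rank_ℚ(R)=1; free=2−1=1
SNF(R) diag = [5] → torsion [5]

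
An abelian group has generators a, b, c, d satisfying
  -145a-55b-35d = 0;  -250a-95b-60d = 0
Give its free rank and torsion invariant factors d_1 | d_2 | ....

rank_ℚ(R)=2; free=4−2=2
SNF(R) diag = [5, 5] → torsion [5, 5]

Answer: M ≅ ℤ^2 ⊕ ℤ/5 ⊕ ℤ/5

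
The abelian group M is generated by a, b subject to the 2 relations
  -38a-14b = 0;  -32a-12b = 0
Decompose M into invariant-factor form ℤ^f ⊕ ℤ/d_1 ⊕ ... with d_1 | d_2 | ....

rank_ℚ(R)=2; free=2−2=0
SNF(R) diag = [2, 4] → torsion [2, 4]

Answer: M ≅ ℤ/2 ⊕ ℤ/4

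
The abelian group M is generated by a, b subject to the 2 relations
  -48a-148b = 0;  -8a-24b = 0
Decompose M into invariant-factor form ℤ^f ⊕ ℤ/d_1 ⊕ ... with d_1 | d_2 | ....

Answer: M ≅ ℤ/4 ⊕ ℤ/8

Derivation:
rank_ℚ(R)=2; free=2−2=0
SNF(R) diag = [4, 8] → torsion [4, 8]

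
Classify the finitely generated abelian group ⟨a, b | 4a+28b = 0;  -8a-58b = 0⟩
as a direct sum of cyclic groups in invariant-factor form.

Answer: M ≅ ℤ/2 ⊕ ℤ/4

Derivation:
rank_ℚ(R)=2; free=2−2=0
SNF(R) diag = [2, 4] → torsion [2, 4]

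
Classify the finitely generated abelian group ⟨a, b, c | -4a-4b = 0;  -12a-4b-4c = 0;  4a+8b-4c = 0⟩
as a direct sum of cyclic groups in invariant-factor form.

Answer: M ≅ ℤ/4 ⊕ ℤ/4 ⊕ ℤ/4

Derivation:
rank_ℚ(R)=3; free=3−3=0
SNF(R) diag = [4, 4, 4] → torsion [4, 4, 4]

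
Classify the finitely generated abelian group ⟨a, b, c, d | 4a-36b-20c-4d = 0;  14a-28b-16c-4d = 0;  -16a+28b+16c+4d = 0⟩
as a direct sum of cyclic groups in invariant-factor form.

Answer: M ≅ ℤ^1 ⊕ ℤ/2 ⊕ ℤ/4 ⊕ ℤ/4

Derivation:
rank_ℚ(R)=3; free=4−3=1
SNF(R) diag = [2, 4, 4] → torsion [2, 4, 4]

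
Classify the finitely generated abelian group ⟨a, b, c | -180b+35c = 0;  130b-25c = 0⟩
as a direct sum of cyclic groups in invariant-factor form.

Answer: M ≅ ℤ^1 ⊕ ℤ/5 ⊕ ℤ/10

Derivation:
rank_ℚ(R)=2; free=3−2=1
SNF(R) diag = [5, 10] → torsion [5, 10]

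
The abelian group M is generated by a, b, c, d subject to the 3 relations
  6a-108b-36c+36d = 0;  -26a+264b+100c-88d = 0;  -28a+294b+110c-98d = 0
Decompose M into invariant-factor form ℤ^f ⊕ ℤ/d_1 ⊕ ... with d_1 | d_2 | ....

Answer: M ≅ ℤ^1 ⊕ ℤ/2 ⊕ ℤ/6 ⊕ ℤ/12

Derivation:
rank_ℚ(R)=3; free=4−3=1
SNF(R) diag = [2, 6, 12] → torsion [2, 6, 12]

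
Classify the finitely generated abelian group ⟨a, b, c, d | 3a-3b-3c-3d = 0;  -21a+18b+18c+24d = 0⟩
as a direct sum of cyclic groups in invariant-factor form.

rank_ℚ(R)=2; free=4−2=2
SNF(R) diag = [3, 3] → torsion [3, 3]

Answer: M ≅ ℤ^2 ⊕ ℤ/3 ⊕ ℤ/3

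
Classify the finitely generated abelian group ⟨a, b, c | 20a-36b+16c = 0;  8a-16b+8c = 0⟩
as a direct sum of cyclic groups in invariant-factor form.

rank_ℚ(R)=2; free=3−2=1
SNF(R) diag = [4, 8] → torsion [4, 8]

Answer: M ≅ ℤ^1 ⊕ ℤ/4 ⊕ ℤ/8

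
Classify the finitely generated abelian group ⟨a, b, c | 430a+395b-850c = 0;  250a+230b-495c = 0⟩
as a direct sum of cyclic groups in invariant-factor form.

Answer: M ≅ ℤ^1 ⊕ ℤ/5 ⊕ ℤ/5

Derivation:
rank_ℚ(R)=2; free=3−2=1
SNF(R) diag = [5, 5] → torsion [5, 5]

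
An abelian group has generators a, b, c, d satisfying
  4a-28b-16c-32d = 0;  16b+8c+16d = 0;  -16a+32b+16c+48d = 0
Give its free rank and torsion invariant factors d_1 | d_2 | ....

Answer: M ≅ ℤ^1 ⊕ ℤ/4 ⊕ ℤ/8 ⊕ ℤ/16

Derivation:
rank_ℚ(R)=3; free=4−3=1
SNF(R) diag = [4, 8, 16] → torsion [4, 8, 16]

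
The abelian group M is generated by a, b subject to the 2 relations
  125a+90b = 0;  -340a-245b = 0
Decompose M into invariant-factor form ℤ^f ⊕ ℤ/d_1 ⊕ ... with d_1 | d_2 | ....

Answer: M ≅ ℤ/5 ⊕ ℤ/5

Derivation:
rank_ℚ(R)=2; free=2−2=0
SNF(R) diag = [5, 5] → torsion [5, 5]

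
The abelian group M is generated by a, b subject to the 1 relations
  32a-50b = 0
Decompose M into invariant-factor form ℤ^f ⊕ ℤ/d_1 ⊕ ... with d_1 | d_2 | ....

rank_ℚ(R)=1; free=2−1=1
SNF(R) diag = [2] → torsion [2]

Answer: M ≅ ℤ^1 ⊕ ℤ/2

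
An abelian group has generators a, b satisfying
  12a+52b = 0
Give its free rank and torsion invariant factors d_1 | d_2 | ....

rank_ℚ(R)=1; free=2−1=1
SNF(R) diag = [4] → torsion [4]

Answer: M ≅ ℤ^1 ⊕ ℤ/4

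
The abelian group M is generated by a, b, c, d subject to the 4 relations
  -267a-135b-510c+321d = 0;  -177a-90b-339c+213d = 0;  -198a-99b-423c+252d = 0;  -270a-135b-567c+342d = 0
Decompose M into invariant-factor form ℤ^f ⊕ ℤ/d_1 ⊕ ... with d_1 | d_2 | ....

rank_ℚ(R)=4; free=4−4=0
SNF(R) diag = [3, 9, 18, 18] → torsion [3, 9, 18, 18]

Answer: M ≅ ℤ/3 ⊕ ℤ/9 ⊕ ℤ/18 ⊕ ℤ/18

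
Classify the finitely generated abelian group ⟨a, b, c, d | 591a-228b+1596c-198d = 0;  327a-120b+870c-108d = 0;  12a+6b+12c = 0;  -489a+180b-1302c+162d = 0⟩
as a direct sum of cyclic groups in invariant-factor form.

rank_ℚ(R)=4; free=4−4=0
SNF(R) diag = [3, 6, 6, 18] → torsion [3, 6, 6, 18]

Answer: M ≅ ℤ/3 ⊕ ℤ/6 ⊕ ℤ/6 ⊕ ℤ/18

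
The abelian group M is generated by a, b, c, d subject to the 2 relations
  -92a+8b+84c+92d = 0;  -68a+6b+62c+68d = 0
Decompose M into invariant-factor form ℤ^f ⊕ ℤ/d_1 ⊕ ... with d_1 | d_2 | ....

rank_ℚ(R)=2; free=4−2=2
SNF(R) diag = [2, 4] → torsion [2, 4]

Answer: M ≅ ℤ^2 ⊕ ℤ/2 ⊕ ℤ/4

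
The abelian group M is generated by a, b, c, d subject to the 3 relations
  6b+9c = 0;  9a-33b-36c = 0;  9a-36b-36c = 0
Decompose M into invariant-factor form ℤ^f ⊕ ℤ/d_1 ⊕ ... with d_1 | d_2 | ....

rank_ℚ(R)=3; free=4−3=1
SNF(R) diag = [3, 9, 9] → torsion [3, 9, 9]

Answer: M ≅ ℤ^1 ⊕ ℤ/3 ⊕ ℤ/9 ⊕ ℤ/9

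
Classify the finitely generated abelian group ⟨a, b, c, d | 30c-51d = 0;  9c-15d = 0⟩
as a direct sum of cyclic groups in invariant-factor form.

rank_ℚ(R)=2; free=4−2=2
SNF(R) diag = [3, 3] → torsion [3, 3]

Answer: M ≅ ℤ^2 ⊕ ℤ/3 ⊕ ℤ/3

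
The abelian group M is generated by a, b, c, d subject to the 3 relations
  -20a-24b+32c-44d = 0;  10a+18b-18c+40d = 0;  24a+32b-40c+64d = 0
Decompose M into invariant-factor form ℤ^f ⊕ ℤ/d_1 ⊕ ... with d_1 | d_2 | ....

rank_ℚ(R)=3; free=4−3=1
SNF(R) diag = [2, 4, 8] → torsion [2, 4, 8]

Answer: M ≅ ℤ^1 ⊕ ℤ/2 ⊕ ℤ/4 ⊕ ℤ/8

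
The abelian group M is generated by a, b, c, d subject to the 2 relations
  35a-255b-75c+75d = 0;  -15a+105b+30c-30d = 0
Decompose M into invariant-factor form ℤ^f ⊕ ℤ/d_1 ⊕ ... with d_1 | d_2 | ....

rank_ℚ(R)=2; free=4−2=2
SNF(R) diag = [5, 15] → torsion [5, 15]

Answer: M ≅ ℤ^2 ⊕ ℤ/5 ⊕ ℤ/15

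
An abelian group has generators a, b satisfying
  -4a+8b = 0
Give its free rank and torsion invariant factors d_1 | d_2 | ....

Answer: M ≅ ℤ^1 ⊕ ℤ/4

Derivation:
rank_ℚ(R)=1; free=2−1=1
SNF(R) diag = [4] → torsion [4]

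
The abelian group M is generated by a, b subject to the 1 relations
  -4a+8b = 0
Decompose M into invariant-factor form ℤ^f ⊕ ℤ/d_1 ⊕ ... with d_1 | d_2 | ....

rank_ℚ(R)=1; free=2−1=1
SNF(R) diag = [4] → torsion [4]

Answer: M ≅ ℤ^1 ⊕ ℤ/4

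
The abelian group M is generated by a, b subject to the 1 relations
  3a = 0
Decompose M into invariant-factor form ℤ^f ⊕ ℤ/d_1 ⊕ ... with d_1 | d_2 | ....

rank_ℚ(R)=1; free=2−1=1
SNF(R) diag = [3] → torsion [3]

Answer: M ≅ ℤ^1 ⊕ ℤ/3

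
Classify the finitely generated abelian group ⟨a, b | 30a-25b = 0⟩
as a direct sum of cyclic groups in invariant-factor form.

rank_ℚ(R)=1; free=2−1=1
SNF(R) diag = [5] → torsion [5]

Answer: M ≅ ℤ^1 ⊕ ℤ/5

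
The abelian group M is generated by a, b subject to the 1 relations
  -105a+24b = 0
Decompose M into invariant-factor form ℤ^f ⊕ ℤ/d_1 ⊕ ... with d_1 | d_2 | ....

rank_ℚ(R)=1; free=2−1=1
SNF(R) diag = [3] → torsion [3]

Answer: M ≅ ℤ^1 ⊕ ℤ/3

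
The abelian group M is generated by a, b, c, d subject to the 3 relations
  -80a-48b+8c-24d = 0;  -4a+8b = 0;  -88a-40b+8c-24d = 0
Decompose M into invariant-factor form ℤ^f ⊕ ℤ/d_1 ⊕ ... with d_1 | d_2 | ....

rank_ℚ(R)=3; free=4−3=1
SNF(R) diag = [4, 8, 8] → torsion [4, 8, 8]

Answer: M ≅ ℤ^1 ⊕ ℤ/4 ⊕ ℤ/8 ⊕ ℤ/8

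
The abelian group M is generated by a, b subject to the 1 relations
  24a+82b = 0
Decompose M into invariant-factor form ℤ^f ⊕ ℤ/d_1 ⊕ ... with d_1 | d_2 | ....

Answer: M ≅ ℤ^1 ⊕ ℤ/2

Derivation:
rank_ℚ(R)=1; free=2−1=1
SNF(R) diag = [2] → torsion [2]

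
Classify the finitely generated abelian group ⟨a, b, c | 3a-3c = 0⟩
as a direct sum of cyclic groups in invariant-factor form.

Answer: M ≅ ℤ^2 ⊕ ℤ/3

Derivation:
rank_ℚ(R)=1; free=3−1=2
SNF(R) diag = [3] → torsion [3]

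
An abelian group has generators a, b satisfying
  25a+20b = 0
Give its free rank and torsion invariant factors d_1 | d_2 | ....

rank_ℚ(R)=1; free=2−1=1
SNF(R) diag = [5] → torsion [5]

Answer: M ≅ ℤ^1 ⊕ ℤ/5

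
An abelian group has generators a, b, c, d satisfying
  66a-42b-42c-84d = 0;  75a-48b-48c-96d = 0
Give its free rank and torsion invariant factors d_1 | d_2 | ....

rank_ℚ(R)=2; free=4−2=2
SNF(R) diag = [3, 6] → torsion [3, 6]

Answer: M ≅ ℤ^2 ⊕ ℤ/3 ⊕ ℤ/6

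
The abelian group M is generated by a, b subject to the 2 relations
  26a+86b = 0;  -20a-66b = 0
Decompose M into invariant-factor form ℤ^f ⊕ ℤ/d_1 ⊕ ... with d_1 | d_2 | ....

Answer: M ≅ ℤ/2 ⊕ ℤ/2

Derivation:
rank_ℚ(R)=2; free=2−2=0
SNF(R) diag = [2, 2] → torsion [2, 2]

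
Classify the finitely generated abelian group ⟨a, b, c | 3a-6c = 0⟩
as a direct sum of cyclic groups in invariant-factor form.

rank_ℚ(R)=1; free=3−1=2
SNF(R) diag = [3] → torsion [3]

Answer: M ≅ ℤ^2 ⊕ ℤ/3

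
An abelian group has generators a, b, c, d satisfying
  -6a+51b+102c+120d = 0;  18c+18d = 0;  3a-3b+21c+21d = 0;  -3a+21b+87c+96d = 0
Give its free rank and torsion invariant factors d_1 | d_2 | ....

rank_ℚ(R)=4; free=4−4=0
SNF(R) diag = [3, 9, 9, 18] → torsion [3, 9, 9, 18]

Answer: M ≅ ℤ/3 ⊕ ℤ/9 ⊕ ℤ/9 ⊕ ℤ/18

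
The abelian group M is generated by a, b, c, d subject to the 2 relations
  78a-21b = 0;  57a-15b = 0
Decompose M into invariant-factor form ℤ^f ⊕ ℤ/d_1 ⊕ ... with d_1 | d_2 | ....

Answer: M ≅ ℤ^2 ⊕ ℤ/3 ⊕ ℤ/9

Derivation:
rank_ℚ(R)=2; free=4−2=2
SNF(R) diag = [3, 9] → torsion [3, 9]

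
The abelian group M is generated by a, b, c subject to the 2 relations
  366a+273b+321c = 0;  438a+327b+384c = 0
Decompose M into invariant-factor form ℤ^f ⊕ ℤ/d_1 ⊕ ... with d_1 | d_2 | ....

Answer: M ≅ ℤ^1 ⊕ ℤ/3 ⊕ ℤ/9

Derivation:
rank_ℚ(R)=2; free=3−2=1
SNF(R) diag = [3, 9] → torsion [3, 9]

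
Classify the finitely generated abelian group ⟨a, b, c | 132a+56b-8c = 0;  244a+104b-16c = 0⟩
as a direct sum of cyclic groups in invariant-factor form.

rank_ℚ(R)=2; free=3−2=1
SNF(R) diag = [4, 8] → torsion [4, 8]

Answer: M ≅ ℤ^1 ⊕ ℤ/4 ⊕ ℤ/8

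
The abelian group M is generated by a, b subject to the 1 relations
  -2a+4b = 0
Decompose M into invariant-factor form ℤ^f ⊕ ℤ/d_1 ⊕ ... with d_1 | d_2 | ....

rank_ℚ(R)=1; free=2−1=1
SNF(R) diag = [2] → torsion [2]

Answer: M ≅ ℤ^1 ⊕ ℤ/2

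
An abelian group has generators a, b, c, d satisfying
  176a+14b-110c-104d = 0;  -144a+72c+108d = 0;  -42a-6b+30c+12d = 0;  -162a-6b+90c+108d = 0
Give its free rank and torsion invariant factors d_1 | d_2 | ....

Answer: M ≅ ℤ/2 ⊕ ℤ/6 ⊕ ℤ/12 ⊕ ℤ/36

Derivation:
rank_ℚ(R)=4; free=4−4=0
SNF(R) diag = [2, 6, 12, 36] → torsion [2, 6, 12, 36]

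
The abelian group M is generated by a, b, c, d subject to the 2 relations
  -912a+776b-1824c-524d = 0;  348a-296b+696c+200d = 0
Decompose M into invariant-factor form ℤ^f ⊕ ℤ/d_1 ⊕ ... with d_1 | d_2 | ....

rank_ℚ(R)=2; free=4−2=2
SNF(R) diag = [4, 12] → torsion [4, 12]

Answer: M ≅ ℤ^2 ⊕ ℤ/4 ⊕ ℤ/12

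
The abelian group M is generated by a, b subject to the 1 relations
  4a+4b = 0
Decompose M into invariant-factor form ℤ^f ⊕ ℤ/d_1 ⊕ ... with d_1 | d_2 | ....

rank_ℚ(R)=1; free=2−1=1
SNF(R) diag = [4] → torsion [4]

Answer: M ≅ ℤ^1 ⊕ ℤ/4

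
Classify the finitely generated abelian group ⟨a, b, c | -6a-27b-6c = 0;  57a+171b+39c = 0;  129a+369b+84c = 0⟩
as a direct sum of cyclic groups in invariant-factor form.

rank_ℚ(R)=3; free=3−3=0
SNF(R) diag = [3, 9, 9] → torsion [3, 9, 9]

Answer: M ≅ ℤ/3 ⊕ ℤ/9 ⊕ ℤ/9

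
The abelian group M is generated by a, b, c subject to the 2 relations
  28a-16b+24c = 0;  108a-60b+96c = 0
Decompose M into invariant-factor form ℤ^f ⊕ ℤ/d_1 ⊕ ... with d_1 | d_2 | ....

Answer: M ≅ ℤ^1 ⊕ ℤ/4 ⊕ ℤ/12

Derivation:
rank_ℚ(R)=2; free=3−2=1
SNF(R) diag = [4, 12] → torsion [4, 12]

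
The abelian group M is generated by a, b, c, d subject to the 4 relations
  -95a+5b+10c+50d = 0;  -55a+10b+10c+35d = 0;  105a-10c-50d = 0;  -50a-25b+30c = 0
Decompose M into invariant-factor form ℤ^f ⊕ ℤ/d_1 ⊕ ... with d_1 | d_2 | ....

rank_ℚ(R)=4; free=4−4=0
SNF(R) diag = [5, 5, 15, 30] → torsion [5, 5, 15, 30]

Answer: M ≅ ℤ/5 ⊕ ℤ/5 ⊕ ℤ/15 ⊕ ℤ/30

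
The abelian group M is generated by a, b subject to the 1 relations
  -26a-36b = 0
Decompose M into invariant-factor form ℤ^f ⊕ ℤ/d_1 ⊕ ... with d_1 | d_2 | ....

rank_ℚ(R)=1; free=2−1=1
SNF(R) diag = [2] → torsion [2]

Answer: M ≅ ℤ^1 ⊕ ℤ/2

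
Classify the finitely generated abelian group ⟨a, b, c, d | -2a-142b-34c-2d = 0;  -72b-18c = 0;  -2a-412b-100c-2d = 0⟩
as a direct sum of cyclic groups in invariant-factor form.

rank_ℚ(R)=3; free=4−3=1
SNF(R) diag = [2, 6, 18] → torsion [2, 6, 18]

Answer: M ≅ ℤ^1 ⊕ ℤ/2 ⊕ ℤ/6 ⊕ ℤ/18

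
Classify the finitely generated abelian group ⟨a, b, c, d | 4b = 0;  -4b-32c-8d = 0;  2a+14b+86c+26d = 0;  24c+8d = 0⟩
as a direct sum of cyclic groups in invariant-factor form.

rank_ℚ(R)=4; free=4−4=0
SNF(R) diag = [2, 4, 8, 8] → torsion [2, 4, 8, 8]

Answer: M ≅ ℤ/2 ⊕ ℤ/4 ⊕ ℤ/8 ⊕ ℤ/8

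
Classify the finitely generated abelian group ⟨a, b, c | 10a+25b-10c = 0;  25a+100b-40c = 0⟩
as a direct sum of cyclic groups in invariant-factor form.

rank_ℚ(R)=2; free=3−2=1
SNF(R) diag = [5, 15] → torsion [5, 15]

Answer: M ≅ ℤ^1 ⊕ ℤ/5 ⊕ ℤ/15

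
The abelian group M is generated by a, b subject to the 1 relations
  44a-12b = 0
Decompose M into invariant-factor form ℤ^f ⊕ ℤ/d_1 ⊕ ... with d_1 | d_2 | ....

rank_ℚ(R)=1; free=2−1=1
SNF(R) diag = [4] → torsion [4]

Answer: M ≅ ℤ^1 ⊕ ℤ/4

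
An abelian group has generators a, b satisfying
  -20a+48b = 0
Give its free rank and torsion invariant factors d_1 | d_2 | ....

rank_ℚ(R)=1; free=2−1=1
SNF(R) diag = [4] → torsion [4]

Answer: M ≅ ℤ^1 ⊕ ℤ/4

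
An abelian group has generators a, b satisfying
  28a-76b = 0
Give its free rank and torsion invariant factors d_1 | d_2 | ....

Answer: M ≅ ℤ^1 ⊕ ℤ/4

Derivation:
rank_ℚ(R)=1; free=2−1=1
SNF(R) diag = [4] → torsion [4]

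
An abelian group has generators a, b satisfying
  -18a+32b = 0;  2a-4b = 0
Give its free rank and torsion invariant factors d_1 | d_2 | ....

rank_ℚ(R)=2; free=2−2=0
SNF(R) diag = [2, 4] → torsion [2, 4]

Answer: M ≅ ℤ/2 ⊕ ℤ/4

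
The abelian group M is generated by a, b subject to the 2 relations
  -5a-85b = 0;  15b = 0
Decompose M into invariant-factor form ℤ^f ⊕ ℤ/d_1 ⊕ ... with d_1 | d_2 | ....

rank_ℚ(R)=2; free=2−2=0
SNF(R) diag = [5, 15] → torsion [5, 15]

Answer: M ≅ ℤ/5 ⊕ ℤ/15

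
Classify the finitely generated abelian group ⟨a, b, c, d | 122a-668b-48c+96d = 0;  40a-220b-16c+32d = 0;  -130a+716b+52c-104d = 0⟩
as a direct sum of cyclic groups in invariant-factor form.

Answer: M ≅ ℤ^1 ⊕ ℤ/2 ⊕ ℤ/4 ⊕ ℤ/4

Derivation:
rank_ℚ(R)=3; free=4−3=1
SNF(R) diag = [2, 4, 4] → torsion [2, 4, 4]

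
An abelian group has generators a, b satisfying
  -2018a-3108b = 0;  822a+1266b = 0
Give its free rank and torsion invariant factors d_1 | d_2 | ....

rank_ℚ(R)=2; free=2−2=0
SNF(R) diag = [2, 6] → torsion [2, 6]

Answer: M ≅ ℤ/2 ⊕ ℤ/6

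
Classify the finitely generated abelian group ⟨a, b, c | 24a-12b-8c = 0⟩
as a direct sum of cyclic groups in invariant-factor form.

Answer: M ≅ ℤ^2 ⊕ ℤ/4

Derivation:
rank_ℚ(R)=1; free=3−1=2
SNF(R) diag = [4] → torsion [4]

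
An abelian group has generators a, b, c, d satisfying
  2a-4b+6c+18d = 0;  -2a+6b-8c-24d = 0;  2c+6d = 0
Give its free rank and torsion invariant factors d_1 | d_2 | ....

Answer: M ≅ ℤ^1 ⊕ ℤ/2 ⊕ ℤ/2 ⊕ ℤ/2

Derivation:
rank_ℚ(R)=3; free=4−3=1
SNF(R) diag = [2, 2, 2] → torsion [2, 2, 2]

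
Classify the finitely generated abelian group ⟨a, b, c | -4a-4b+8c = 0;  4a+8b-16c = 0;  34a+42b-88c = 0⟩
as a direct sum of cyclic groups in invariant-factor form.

rank_ℚ(R)=3; free=3−3=0
SNF(R) diag = [2, 4, 8] → torsion [2, 4, 8]

Answer: M ≅ ℤ/2 ⊕ ℤ/4 ⊕ ℤ/8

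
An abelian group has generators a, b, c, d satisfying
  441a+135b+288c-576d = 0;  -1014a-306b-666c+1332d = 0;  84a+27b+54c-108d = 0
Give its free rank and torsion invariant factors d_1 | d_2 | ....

rank_ℚ(R)=3; free=4−3=1
SNF(R) diag = [3, 9, 18] → torsion [3, 9, 18]

Answer: M ≅ ℤ^1 ⊕ ℤ/3 ⊕ ℤ/9 ⊕ ℤ/18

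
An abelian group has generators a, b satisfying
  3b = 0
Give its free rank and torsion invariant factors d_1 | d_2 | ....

rank_ℚ(R)=1; free=2−1=1
SNF(R) diag = [3] → torsion [3]

Answer: M ≅ ℤ^1 ⊕ ℤ/3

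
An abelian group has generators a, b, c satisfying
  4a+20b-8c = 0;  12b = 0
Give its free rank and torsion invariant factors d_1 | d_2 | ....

Answer: M ≅ ℤ^1 ⊕ ℤ/4 ⊕ ℤ/12

Derivation:
rank_ℚ(R)=2; free=3−2=1
SNF(R) diag = [4, 12] → torsion [4, 12]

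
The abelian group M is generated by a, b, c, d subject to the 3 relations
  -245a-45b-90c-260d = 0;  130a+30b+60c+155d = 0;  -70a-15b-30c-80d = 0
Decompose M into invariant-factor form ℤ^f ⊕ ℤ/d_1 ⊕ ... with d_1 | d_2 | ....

Answer: M ≅ ℤ^1 ⊕ ℤ/5 ⊕ ℤ/5 ⊕ ℤ/15

Derivation:
rank_ℚ(R)=3; free=4−3=1
SNF(R) diag = [5, 5, 15] → torsion [5, 5, 15]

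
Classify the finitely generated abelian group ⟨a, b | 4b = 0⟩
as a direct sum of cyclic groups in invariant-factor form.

Answer: M ≅ ℤ^1 ⊕ ℤ/4

Derivation:
rank_ℚ(R)=1; free=2−1=1
SNF(R) diag = [4] → torsion [4]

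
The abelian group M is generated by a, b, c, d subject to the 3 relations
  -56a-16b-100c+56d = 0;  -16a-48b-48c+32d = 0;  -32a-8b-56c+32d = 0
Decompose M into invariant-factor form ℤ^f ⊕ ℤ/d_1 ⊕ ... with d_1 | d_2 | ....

rank_ℚ(R)=3; free=4−3=1
SNF(R) diag = [4, 8, 16] → torsion [4, 8, 16]

Answer: M ≅ ℤ^1 ⊕ ℤ/4 ⊕ ℤ/8 ⊕ ℤ/16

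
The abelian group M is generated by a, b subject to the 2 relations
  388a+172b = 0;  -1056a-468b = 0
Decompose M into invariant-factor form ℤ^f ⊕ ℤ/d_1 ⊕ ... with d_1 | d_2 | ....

rank_ℚ(R)=2; free=2−2=0
SNF(R) diag = [4, 12] → torsion [4, 12]

Answer: M ≅ ℤ/4 ⊕ ℤ/12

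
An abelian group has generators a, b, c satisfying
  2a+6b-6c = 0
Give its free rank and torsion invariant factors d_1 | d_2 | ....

Answer: M ≅ ℤ^2 ⊕ ℤ/2

Derivation:
rank_ℚ(R)=1; free=3−1=2
SNF(R) diag = [2] → torsion [2]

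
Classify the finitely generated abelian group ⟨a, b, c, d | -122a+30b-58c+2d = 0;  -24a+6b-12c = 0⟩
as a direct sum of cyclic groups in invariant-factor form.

rank_ℚ(R)=2; free=4−2=2
SNF(R) diag = [2, 6] → torsion [2, 6]

Answer: M ≅ ℤ^2 ⊕ ℤ/2 ⊕ ℤ/6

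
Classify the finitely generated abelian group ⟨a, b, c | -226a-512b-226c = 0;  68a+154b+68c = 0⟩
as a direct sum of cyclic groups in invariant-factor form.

rank_ℚ(R)=2; free=3−2=1
SNF(R) diag = [2, 6] → torsion [2, 6]

Answer: M ≅ ℤ^1 ⊕ ℤ/2 ⊕ ℤ/6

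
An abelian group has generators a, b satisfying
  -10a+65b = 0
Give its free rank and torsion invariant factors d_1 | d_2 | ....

rank_ℚ(R)=1; free=2−1=1
SNF(R) diag = [5] → torsion [5]

Answer: M ≅ ℤ^1 ⊕ ℤ/5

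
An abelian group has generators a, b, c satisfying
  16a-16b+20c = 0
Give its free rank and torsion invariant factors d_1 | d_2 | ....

Answer: M ≅ ℤ^2 ⊕ ℤ/4

Derivation:
rank_ℚ(R)=1; free=3−1=2
SNF(R) diag = [4] → torsion [4]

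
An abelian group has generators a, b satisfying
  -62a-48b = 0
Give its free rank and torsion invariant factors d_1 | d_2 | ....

rank_ℚ(R)=1; free=2−1=1
SNF(R) diag = [2] → torsion [2]

Answer: M ≅ ℤ^1 ⊕ ℤ/2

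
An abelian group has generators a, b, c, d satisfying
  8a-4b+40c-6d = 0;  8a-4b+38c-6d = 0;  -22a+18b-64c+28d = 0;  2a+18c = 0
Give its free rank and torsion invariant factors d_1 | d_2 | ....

rank_ℚ(R)=4; free=4−4=0
SNF(R) diag = [2, 2, 2, 2] → torsion [2, 2, 2, 2]

Answer: M ≅ ℤ/2 ⊕ ℤ/2 ⊕ ℤ/2 ⊕ ℤ/2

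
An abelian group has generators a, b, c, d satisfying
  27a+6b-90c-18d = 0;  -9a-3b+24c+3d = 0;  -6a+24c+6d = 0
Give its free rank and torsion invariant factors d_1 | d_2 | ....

rank_ℚ(R)=3; free=4−3=1
SNF(R) diag = [3, 3, 6] → torsion [3, 3, 6]

Answer: M ≅ ℤ^1 ⊕ ℤ/3 ⊕ ℤ/3 ⊕ ℤ/6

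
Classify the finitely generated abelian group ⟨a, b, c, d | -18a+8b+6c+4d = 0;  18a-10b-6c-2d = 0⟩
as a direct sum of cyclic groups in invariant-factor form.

rank_ℚ(R)=2; free=4−2=2
SNF(R) diag = [2, 6] → torsion [2, 6]

Answer: M ≅ ℤ^2 ⊕ ℤ/2 ⊕ ℤ/6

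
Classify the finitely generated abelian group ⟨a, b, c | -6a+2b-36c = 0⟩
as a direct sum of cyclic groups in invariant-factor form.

Answer: M ≅ ℤ^2 ⊕ ℤ/2

Derivation:
rank_ℚ(R)=1; free=3−1=2
SNF(R) diag = [2] → torsion [2]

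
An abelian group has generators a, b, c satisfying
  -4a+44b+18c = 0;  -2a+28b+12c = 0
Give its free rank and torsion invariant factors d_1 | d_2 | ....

Answer: M ≅ ℤ^1 ⊕ ℤ/2 ⊕ ℤ/6

Derivation:
rank_ℚ(R)=2; free=3−2=1
SNF(R) diag = [2, 6] → torsion [2, 6]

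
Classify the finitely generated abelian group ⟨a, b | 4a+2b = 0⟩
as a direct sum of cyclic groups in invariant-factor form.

rank_ℚ(R)=1; free=2−1=1
SNF(R) diag = [2] → torsion [2]

Answer: M ≅ ℤ^1 ⊕ ℤ/2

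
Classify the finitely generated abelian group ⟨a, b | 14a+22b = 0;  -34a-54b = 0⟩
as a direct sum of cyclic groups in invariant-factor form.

rank_ℚ(R)=2; free=2−2=0
SNF(R) diag = [2, 4] → torsion [2, 4]

Answer: M ≅ ℤ/2 ⊕ ℤ/4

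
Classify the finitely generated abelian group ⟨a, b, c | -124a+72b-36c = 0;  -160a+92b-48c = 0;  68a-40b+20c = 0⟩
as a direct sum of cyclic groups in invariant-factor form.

Answer: M ≅ ℤ/4 ⊕ ℤ/4 ⊕ ℤ/8

Derivation:
rank_ℚ(R)=3; free=3−3=0
SNF(R) diag = [4, 4, 8] → torsion [4, 4, 8]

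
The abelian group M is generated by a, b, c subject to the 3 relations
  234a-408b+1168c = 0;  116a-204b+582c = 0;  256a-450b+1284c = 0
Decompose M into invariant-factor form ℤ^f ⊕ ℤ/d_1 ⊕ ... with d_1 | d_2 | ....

rank_ℚ(R)=3; free=3−3=0
SNF(R) diag = [2, 2, 6] → torsion [2, 2, 6]

Answer: M ≅ ℤ/2 ⊕ ℤ/2 ⊕ ℤ/6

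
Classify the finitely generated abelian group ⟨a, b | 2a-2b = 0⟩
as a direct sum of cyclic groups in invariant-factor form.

Answer: M ≅ ℤ^1 ⊕ ℤ/2

Derivation:
rank_ℚ(R)=1; free=2−1=1
SNF(R) diag = [2] → torsion [2]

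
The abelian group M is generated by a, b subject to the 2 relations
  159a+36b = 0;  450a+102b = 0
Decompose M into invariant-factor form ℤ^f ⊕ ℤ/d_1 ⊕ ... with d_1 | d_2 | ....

rank_ℚ(R)=2; free=2−2=0
SNF(R) diag = [3, 6] → torsion [3, 6]

Answer: M ≅ ℤ/3 ⊕ ℤ/6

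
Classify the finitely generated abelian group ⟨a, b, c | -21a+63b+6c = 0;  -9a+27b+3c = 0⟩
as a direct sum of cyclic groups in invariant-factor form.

Answer: M ≅ ℤ^1 ⊕ ℤ/3 ⊕ ℤ/3

Derivation:
rank_ℚ(R)=2; free=3−2=1
SNF(R) diag = [3, 3] → torsion [3, 3]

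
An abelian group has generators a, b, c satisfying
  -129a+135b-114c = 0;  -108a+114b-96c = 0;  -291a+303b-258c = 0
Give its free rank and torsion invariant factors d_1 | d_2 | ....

Answer: M ≅ ℤ/3 ⊕ ℤ/6 ⊕ ℤ/12

Derivation:
rank_ℚ(R)=3; free=3−3=0
SNF(R) diag = [3, 6, 12] → torsion [3, 6, 12]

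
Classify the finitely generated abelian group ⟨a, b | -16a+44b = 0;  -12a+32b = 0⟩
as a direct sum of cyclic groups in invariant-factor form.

rank_ℚ(R)=2; free=2−2=0
SNF(R) diag = [4, 4] → torsion [4, 4]

Answer: M ≅ ℤ/4 ⊕ ℤ/4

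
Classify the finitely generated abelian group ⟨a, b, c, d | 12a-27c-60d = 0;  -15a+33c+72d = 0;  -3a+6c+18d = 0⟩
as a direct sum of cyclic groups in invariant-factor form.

Answer: M ≅ ℤ^1 ⊕ ℤ/3 ⊕ ℤ/3 ⊕ ℤ/6

Derivation:
rank_ℚ(R)=3; free=4−3=1
SNF(R) diag = [3, 3, 6] → torsion [3, 3, 6]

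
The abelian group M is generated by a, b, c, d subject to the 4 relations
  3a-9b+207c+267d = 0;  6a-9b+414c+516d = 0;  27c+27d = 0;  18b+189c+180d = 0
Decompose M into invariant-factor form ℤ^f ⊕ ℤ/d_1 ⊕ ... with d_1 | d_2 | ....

Answer: M ≅ ℤ/3 ⊕ ℤ/9 ⊕ ℤ/27 ⊕ ℤ/27

Derivation:
rank_ℚ(R)=4; free=4−4=0
SNF(R) diag = [3, 9, 27, 27] → torsion [3, 9, 27, 27]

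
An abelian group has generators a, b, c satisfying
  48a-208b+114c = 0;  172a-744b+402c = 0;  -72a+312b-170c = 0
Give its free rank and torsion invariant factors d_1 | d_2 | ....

rank_ℚ(R)=3; free=3−3=0
SNF(R) diag = [2, 4, 8] → torsion [2, 4, 8]

Answer: M ≅ ℤ/2 ⊕ ℤ/4 ⊕ ℤ/8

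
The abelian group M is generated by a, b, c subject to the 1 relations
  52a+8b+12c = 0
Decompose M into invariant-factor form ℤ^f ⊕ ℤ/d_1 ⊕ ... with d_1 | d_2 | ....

Answer: M ≅ ℤ^2 ⊕ ℤ/4

Derivation:
rank_ℚ(R)=1; free=3−1=2
SNF(R) diag = [4] → torsion [4]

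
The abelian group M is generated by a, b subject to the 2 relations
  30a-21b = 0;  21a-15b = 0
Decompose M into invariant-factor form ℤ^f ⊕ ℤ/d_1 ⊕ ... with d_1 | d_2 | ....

Answer: M ≅ ℤ/3 ⊕ ℤ/3

Derivation:
rank_ℚ(R)=2; free=2−2=0
SNF(R) diag = [3, 3] → torsion [3, 3]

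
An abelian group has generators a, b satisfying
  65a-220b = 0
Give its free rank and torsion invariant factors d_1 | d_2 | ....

Answer: M ≅ ℤ^1 ⊕ ℤ/5

Derivation:
rank_ℚ(R)=1; free=2−1=1
SNF(R) diag = [5] → torsion [5]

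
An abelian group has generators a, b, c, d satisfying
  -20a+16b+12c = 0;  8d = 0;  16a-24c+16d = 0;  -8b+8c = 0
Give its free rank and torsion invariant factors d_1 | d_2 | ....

Answer: M ≅ ℤ/4 ⊕ ℤ/8 ⊕ ℤ/8 ⊕ ℤ/8

Derivation:
rank_ℚ(R)=4; free=4−4=0
SNF(R) diag = [4, 8, 8, 8] → torsion [4, 8, 8, 8]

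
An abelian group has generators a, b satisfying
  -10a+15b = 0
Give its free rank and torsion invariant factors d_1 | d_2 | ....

rank_ℚ(R)=1; free=2−1=1
SNF(R) diag = [5] → torsion [5]

Answer: M ≅ ℤ^1 ⊕ ℤ/5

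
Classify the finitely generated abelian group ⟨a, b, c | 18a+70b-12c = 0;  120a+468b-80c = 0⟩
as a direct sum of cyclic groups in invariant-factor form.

rank_ℚ(R)=2; free=3−2=1
SNF(R) diag = [2, 4] → torsion [2, 4]

Answer: M ≅ ℤ^1 ⊕ ℤ/2 ⊕ ℤ/4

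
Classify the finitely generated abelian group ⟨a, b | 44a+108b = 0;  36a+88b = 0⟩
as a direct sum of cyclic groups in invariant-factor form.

rank_ℚ(R)=2; free=2−2=0
SNF(R) diag = [4, 4] → torsion [4, 4]

Answer: M ≅ ℤ/4 ⊕ ℤ/4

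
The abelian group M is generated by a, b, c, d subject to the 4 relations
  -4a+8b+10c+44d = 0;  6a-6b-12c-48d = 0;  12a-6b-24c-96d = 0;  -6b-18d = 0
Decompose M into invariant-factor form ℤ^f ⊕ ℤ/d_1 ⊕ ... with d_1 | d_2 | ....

rank_ℚ(R)=4; free=4−4=0
SNF(R) diag = [2, 6, 6, 18] → torsion [2, 6, 6, 18]

Answer: M ≅ ℤ/2 ⊕ ℤ/6 ⊕ ℤ/6 ⊕ ℤ/18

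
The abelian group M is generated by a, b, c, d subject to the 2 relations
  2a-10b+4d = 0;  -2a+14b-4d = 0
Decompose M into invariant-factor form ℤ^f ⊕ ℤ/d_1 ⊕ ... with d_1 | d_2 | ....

rank_ℚ(R)=2; free=4−2=2
SNF(R) diag = [2, 4] → torsion [2, 4]

Answer: M ≅ ℤ^2 ⊕ ℤ/2 ⊕ ℤ/4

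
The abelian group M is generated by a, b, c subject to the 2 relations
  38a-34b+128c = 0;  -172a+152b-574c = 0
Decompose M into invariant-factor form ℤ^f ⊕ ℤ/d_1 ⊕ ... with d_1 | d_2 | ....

rank_ℚ(R)=2; free=3−2=1
SNF(R) diag = [2, 6] → torsion [2, 6]

Answer: M ≅ ℤ^1 ⊕ ℤ/2 ⊕ ℤ/6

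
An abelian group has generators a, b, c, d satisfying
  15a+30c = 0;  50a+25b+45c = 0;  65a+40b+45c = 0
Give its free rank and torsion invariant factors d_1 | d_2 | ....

Answer: M ≅ ℤ^1 ⊕ ℤ/5 ⊕ ℤ/15 ⊕ ℤ/15

Derivation:
rank_ℚ(R)=3; free=4−3=1
SNF(R) diag = [5, 15, 15] → torsion [5, 15, 15]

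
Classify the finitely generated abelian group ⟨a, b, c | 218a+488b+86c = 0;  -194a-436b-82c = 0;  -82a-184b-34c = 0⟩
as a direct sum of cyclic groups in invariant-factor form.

Answer: M ≅ ℤ/2 ⊕ ℤ/4 ⊕ ℤ/12

Derivation:
rank_ℚ(R)=3; free=3−3=0
SNF(R) diag = [2, 4, 12] → torsion [2, 4, 12]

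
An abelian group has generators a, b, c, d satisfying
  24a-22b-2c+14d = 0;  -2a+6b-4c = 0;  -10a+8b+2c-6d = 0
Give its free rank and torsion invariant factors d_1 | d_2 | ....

Answer: M ≅ ℤ^1 ⊕ ℤ/2 ⊕ ℤ/2 ⊕ ℤ/4

Derivation:
rank_ℚ(R)=3; free=4−3=1
SNF(R) diag = [2, 2, 4] → torsion [2, 2, 4]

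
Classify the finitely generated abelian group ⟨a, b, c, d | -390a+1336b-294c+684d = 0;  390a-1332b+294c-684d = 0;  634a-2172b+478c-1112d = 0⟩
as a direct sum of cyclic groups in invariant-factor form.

rank_ℚ(R)=3; free=4−3=1
SNF(R) diag = [2, 4, 12] → torsion [2, 4, 12]

Answer: M ≅ ℤ^1 ⊕ ℤ/2 ⊕ ℤ/4 ⊕ ℤ/12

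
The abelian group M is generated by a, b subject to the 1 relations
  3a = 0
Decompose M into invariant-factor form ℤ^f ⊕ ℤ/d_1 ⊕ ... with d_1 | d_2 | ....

Answer: M ≅ ℤ^1 ⊕ ℤ/3

Derivation:
rank_ℚ(R)=1; free=2−1=1
SNF(R) diag = [3] → torsion [3]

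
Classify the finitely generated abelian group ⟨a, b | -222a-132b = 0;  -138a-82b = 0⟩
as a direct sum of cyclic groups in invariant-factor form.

Answer: M ≅ ℤ/2 ⊕ ℤ/6

Derivation:
rank_ℚ(R)=2; free=2−2=0
SNF(R) diag = [2, 6] → torsion [2, 6]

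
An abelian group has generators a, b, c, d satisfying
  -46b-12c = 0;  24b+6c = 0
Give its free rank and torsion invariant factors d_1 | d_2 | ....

Answer: M ≅ ℤ^2 ⊕ ℤ/2 ⊕ ℤ/6

Derivation:
rank_ℚ(R)=2; free=4−2=2
SNF(R) diag = [2, 6] → torsion [2, 6]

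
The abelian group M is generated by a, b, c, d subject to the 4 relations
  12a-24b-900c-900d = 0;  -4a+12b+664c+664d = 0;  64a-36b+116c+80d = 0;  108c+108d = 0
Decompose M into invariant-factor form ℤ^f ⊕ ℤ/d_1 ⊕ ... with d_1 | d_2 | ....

rank_ℚ(R)=4; free=4−4=0
SNF(R) diag = [4, 12, 36, 108] → torsion [4, 12, 36, 108]

Answer: M ≅ ℤ/4 ⊕ ℤ/12 ⊕ ℤ/36 ⊕ ℤ/108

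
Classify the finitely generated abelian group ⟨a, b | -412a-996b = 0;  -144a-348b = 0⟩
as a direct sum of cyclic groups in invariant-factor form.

rank_ℚ(R)=2; free=2−2=0
SNF(R) diag = [4, 12] → torsion [4, 12]

Answer: M ≅ ℤ/4 ⊕ ℤ/12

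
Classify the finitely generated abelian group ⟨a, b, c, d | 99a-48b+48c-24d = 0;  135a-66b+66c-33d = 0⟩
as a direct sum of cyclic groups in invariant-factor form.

rank_ℚ(R)=2; free=4−2=2
SNF(R) diag = [3, 9] → torsion [3, 9]

Answer: M ≅ ℤ^2 ⊕ ℤ/3 ⊕ ℤ/9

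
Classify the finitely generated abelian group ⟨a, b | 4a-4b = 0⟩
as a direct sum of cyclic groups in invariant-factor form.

rank_ℚ(R)=1; free=2−1=1
SNF(R) diag = [4] → torsion [4]

Answer: M ≅ ℤ^1 ⊕ ℤ/4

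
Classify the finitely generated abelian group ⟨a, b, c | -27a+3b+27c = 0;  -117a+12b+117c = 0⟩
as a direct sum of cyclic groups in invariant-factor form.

rank_ℚ(R)=2; free=3−2=1
SNF(R) diag = [3, 9] → torsion [3, 9]

Answer: M ≅ ℤ^1 ⊕ ℤ/3 ⊕ ℤ/9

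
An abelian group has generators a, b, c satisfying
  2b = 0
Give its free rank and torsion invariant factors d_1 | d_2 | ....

Answer: M ≅ ℤ^2 ⊕ ℤ/2

Derivation:
rank_ℚ(R)=1; free=3−1=2
SNF(R) diag = [2] → torsion [2]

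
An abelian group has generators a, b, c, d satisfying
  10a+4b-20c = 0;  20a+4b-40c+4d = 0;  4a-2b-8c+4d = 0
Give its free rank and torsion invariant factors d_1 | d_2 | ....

Answer: M ≅ ℤ^1 ⊕ ℤ/2 ⊕ ℤ/2 ⊕ ℤ/4

Derivation:
rank_ℚ(R)=3; free=4−3=1
SNF(R) diag = [2, 2, 4] → torsion [2, 2, 4]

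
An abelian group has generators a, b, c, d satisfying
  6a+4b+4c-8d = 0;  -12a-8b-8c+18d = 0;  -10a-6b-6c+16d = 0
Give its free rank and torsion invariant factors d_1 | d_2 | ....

rank_ℚ(R)=3; free=4−3=1
SNF(R) diag = [2, 2, 2] → torsion [2, 2, 2]

Answer: M ≅ ℤ^1 ⊕ ℤ/2 ⊕ ℤ/2 ⊕ ℤ/2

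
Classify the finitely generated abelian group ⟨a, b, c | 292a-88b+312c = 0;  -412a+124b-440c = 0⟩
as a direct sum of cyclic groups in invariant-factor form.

Answer: M ≅ ℤ^1 ⊕ ℤ/4 ⊕ ℤ/4

Derivation:
rank_ℚ(R)=2; free=3−2=1
SNF(R) diag = [4, 4] → torsion [4, 4]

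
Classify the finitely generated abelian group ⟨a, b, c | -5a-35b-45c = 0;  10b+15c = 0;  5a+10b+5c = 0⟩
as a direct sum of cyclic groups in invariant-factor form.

rank_ℚ(R)=3; free=3−3=0
SNF(R) diag = [5, 5, 5] → torsion [5, 5, 5]

Answer: M ≅ ℤ/5 ⊕ ℤ/5 ⊕ ℤ/5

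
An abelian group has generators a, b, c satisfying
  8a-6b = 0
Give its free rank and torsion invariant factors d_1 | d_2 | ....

rank_ℚ(R)=1; free=3−1=2
SNF(R) diag = [2] → torsion [2]

Answer: M ≅ ℤ^2 ⊕ ℤ/2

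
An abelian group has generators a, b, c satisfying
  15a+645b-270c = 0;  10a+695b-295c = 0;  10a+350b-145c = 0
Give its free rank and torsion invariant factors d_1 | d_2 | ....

Answer: M ≅ ℤ/5 ⊕ ℤ/15 ⊕ ℤ/15

Derivation:
rank_ℚ(R)=3; free=3−3=0
SNF(R) diag = [5, 15, 15] → torsion [5, 15, 15]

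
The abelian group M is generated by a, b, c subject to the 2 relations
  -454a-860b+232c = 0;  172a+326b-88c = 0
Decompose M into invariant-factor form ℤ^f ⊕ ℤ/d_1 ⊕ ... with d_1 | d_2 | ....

Answer: M ≅ ℤ^1 ⊕ ℤ/2 ⊕ ℤ/6

Derivation:
rank_ℚ(R)=2; free=3−2=1
SNF(R) diag = [2, 6] → torsion [2, 6]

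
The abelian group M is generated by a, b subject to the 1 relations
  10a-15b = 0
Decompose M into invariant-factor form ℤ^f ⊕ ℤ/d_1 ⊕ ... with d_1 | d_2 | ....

rank_ℚ(R)=1; free=2−1=1
SNF(R) diag = [5] → torsion [5]

Answer: M ≅ ℤ^1 ⊕ ℤ/5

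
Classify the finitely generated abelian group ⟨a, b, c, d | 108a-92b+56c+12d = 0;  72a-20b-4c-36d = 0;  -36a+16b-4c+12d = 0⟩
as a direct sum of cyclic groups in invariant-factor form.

Answer: M ≅ ℤ^1 ⊕ ℤ/4 ⊕ ℤ/12 ⊕ ℤ/12

Derivation:
rank_ℚ(R)=3; free=4−3=1
SNF(R) diag = [4, 12, 12] → torsion [4, 12, 12]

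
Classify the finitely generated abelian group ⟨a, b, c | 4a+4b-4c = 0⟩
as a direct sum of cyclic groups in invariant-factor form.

Answer: M ≅ ℤ^2 ⊕ ℤ/4

Derivation:
rank_ℚ(R)=1; free=3−1=2
SNF(R) diag = [4] → torsion [4]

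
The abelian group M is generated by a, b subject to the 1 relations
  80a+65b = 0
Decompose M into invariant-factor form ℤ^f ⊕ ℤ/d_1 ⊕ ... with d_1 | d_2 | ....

rank_ℚ(R)=1; free=2−1=1
SNF(R) diag = [5] → torsion [5]

Answer: M ≅ ℤ^1 ⊕ ℤ/5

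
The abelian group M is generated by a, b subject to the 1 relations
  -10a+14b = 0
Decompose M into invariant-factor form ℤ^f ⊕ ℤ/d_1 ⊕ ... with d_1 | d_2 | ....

rank_ℚ(R)=1; free=2−1=1
SNF(R) diag = [2] → torsion [2]

Answer: M ≅ ℤ^1 ⊕ ℤ/2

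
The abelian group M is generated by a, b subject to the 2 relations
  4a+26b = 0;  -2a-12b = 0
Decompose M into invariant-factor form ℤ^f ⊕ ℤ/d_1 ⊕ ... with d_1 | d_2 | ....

Answer: M ≅ ℤ/2 ⊕ ℤ/2

Derivation:
rank_ℚ(R)=2; free=2−2=0
SNF(R) diag = [2, 2] → torsion [2, 2]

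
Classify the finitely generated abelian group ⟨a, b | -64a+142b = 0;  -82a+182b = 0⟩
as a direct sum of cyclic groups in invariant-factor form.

Answer: M ≅ ℤ/2 ⊕ ℤ/2

Derivation:
rank_ℚ(R)=2; free=2−2=0
SNF(R) diag = [2, 2] → torsion [2, 2]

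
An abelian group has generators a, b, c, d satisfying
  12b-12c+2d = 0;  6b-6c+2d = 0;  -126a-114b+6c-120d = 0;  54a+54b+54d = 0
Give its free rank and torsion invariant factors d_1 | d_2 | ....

rank_ℚ(R)=4; free=4−4=0
SNF(R) diag = [2, 6, 18, 54] → torsion [2, 6, 18, 54]

Answer: M ≅ ℤ/2 ⊕ ℤ/6 ⊕ ℤ/18 ⊕ ℤ/54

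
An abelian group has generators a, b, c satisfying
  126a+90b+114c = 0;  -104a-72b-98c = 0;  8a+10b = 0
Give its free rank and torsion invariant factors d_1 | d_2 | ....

Answer: M ≅ ℤ/2 ⊕ ℤ/2 ⊕ ℤ/6

Derivation:
rank_ℚ(R)=3; free=3−3=0
SNF(R) diag = [2, 2, 6] → torsion [2, 2, 6]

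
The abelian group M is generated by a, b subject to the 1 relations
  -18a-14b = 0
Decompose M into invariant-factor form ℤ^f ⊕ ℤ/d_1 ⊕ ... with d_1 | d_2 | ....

Answer: M ≅ ℤ^1 ⊕ ℤ/2

Derivation:
rank_ℚ(R)=1; free=2−1=1
SNF(R) diag = [2] → torsion [2]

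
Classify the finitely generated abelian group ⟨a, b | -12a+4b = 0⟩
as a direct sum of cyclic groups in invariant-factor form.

rank_ℚ(R)=1; free=2−1=1
SNF(R) diag = [4] → torsion [4]

Answer: M ≅ ℤ^1 ⊕ ℤ/4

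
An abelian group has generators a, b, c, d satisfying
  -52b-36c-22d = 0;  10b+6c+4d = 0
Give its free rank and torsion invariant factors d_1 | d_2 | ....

Answer: M ≅ ℤ^2 ⊕ ℤ/2 ⊕ ℤ/6

Derivation:
rank_ℚ(R)=2; free=4−2=2
SNF(R) diag = [2, 6] → torsion [2, 6]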